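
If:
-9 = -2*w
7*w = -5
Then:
No Solution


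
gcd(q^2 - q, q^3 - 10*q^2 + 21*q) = q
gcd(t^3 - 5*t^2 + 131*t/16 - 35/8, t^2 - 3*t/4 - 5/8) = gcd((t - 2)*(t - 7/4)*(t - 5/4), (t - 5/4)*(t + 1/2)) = t - 5/4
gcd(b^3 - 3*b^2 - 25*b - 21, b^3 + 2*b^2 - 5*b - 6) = b^2 + 4*b + 3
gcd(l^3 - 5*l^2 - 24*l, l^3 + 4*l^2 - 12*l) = l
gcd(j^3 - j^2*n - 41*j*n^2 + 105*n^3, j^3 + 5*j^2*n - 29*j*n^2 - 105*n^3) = j^2 + 2*j*n - 35*n^2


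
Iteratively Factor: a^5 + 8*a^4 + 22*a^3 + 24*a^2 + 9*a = (a + 3)*(a^4 + 5*a^3 + 7*a^2 + 3*a) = a*(a + 3)*(a^3 + 5*a^2 + 7*a + 3) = a*(a + 1)*(a + 3)*(a^2 + 4*a + 3) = a*(a + 1)*(a + 3)^2*(a + 1)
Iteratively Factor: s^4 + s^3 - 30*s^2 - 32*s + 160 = (s - 2)*(s^3 + 3*s^2 - 24*s - 80) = (s - 2)*(s + 4)*(s^2 - s - 20) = (s - 5)*(s - 2)*(s + 4)*(s + 4)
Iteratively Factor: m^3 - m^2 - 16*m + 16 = (m - 1)*(m^2 - 16) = (m - 1)*(m + 4)*(m - 4)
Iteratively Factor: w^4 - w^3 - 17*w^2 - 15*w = (w + 1)*(w^3 - 2*w^2 - 15*w) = (w - 5)*(w + 1)*(w^2 + 3*w) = w*(w - 5)*(w + 1)*(w + 3)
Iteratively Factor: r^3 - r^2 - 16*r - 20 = (r - 5)*(r^2 + 4*r + 4) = (r - 5)*(r + 2)*(r + 2)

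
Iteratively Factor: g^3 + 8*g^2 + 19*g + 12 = (g + 3)*(g^2 + 5*g + 4) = (g + 3)*(g + 4)*(g + 1)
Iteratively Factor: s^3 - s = (s - 1)*(s^2 + s) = (s - 1)*(s + 1)*(s)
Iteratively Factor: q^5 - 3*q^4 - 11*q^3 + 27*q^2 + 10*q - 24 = (q - 2)*(q^4 - q^3 - 13*q^2 + q + 12) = (q - 2)*(q + 3)*(q^3 - 4*q^2 - q + 4) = (q - 2)*(q - 1)*(q + 3)*(q^2 - 3*q - 4) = (q - 2)*(q - 1)*(q + 1)*(q + 3)*(q - 4)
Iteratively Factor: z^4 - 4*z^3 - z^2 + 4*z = (z - 1)*(z^3 - 3*z^2 - 4*z) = (z - 1)*(z + 1)*(z^2 - 4*z) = (z - 4)*(z - 1)*(z + 1)*(z)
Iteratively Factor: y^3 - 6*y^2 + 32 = (y + 2)*(y^2 - 8*y + 16) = (y - 4)*(y + 2)*(y - 4)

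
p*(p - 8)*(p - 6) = p^3 - 14*p^2 + 48*p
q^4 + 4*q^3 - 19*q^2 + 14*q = q*(q - 2)*(q - 1)*(q + 7)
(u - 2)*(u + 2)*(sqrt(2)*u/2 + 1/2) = sqrt(2)*u^3/2 + u^2/2 - 2*sqrt(2)*u - 2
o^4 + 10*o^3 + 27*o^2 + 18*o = o*(o + 1)*(o + 3)*(o + 6)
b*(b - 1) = b^2 - b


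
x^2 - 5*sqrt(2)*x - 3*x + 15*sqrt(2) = (x - 3)*(x - 5*sqrt(2))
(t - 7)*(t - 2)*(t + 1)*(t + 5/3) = t^4 - 19*t^3/3 - 25*t^2/3 + 67*t/3 + 70/3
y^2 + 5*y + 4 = (y + 1)*(y + 4)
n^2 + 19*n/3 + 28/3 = (n + 7/3)*(n + 4)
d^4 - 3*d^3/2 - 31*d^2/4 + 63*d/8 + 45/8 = (d - 3)*(d - 3/2)*(d + 1/2)*(d + 5/2)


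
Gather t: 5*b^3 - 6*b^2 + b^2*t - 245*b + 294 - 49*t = 5*b^3 - 6*b^2 - 245*b + t*(b^2 - 49) + 294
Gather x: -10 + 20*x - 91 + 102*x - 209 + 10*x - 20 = 132*x - 330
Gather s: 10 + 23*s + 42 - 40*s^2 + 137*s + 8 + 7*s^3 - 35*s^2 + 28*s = 7*s^3 - 75*s^2 + 188*s + 60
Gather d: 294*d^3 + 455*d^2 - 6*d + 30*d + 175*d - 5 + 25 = 294*d^3 + 455*d^2 + 199*d + 20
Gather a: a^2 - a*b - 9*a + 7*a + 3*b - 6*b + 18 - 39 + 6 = a^2 + a*(-b - 2) - 3*b - 15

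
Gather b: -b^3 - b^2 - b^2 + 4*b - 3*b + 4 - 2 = -b^3 - 2*b^2 + b + 2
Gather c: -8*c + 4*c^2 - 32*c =4*c^2 - 40*c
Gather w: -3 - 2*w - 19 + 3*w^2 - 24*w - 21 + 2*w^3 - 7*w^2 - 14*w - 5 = 2*w^3 - 4*w^2 - 40*w - 48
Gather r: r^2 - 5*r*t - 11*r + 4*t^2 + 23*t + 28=r^2 + r*(-5*t - 11) + 4*t^2 + 23*t + 28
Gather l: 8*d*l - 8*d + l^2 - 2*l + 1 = -8*d + l^2 + l*(8*d - 2) + 1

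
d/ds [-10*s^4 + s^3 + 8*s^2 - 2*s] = -40*s^3 + 3*s^2 + 16*s - 2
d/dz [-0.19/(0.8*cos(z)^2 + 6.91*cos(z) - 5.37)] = -(0.304*cos(z) + 1.3129)*sin(z)/(0.8*cos(z)^2 + 6.91*cos(z) - 5.37)^2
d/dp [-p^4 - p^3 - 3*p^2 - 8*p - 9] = -4*p^3 - 3*p^2 - 6*p - 8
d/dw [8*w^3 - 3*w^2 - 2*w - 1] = 24*w^2 - 6*w - 2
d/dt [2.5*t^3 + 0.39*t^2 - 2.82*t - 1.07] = 7.5*t^2 + 0.78*t - 2.82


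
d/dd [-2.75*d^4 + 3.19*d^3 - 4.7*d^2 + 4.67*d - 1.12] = -11.0*d^3 + 9.57*d^2 - 9.4*d + 4.67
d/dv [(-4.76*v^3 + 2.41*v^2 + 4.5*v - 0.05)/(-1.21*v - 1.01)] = (11.5192*v^3 + 11.5067*v^2 - 4.8682*v - 4.6055)/(1.4641*v^2 + 2.4442*v + 1.0201)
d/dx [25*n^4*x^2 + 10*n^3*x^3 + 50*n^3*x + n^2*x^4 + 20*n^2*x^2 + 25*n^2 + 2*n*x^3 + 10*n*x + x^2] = 50*n^4*x + 30*n^3*x^2 + 50*n^3 + 4*n^2*x^3 + 40*n^2*x + 6*n*x^2 + 10*n + 2*x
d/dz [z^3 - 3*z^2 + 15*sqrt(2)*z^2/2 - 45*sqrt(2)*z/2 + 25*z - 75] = 3*z^2 - 6*z + 15*sqrt(2)*z - 45*sqrt(2)/2 + 25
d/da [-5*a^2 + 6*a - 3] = 6 - 10*a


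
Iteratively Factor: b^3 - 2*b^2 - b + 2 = (b + 1)*(b^2 - 3*b + 2) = (b - 1)*(b + 1)*(b - 2)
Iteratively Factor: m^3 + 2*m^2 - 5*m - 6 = (m + 1)*(m^2 + m - 6) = (m - 2)*(m + 1)*(m + 3)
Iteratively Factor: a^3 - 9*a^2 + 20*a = (a - 5)*(a^2 - 4*a) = a*(a - 5)*(a - 4)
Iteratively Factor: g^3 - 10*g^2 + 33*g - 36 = (g - 4)*(g^2 - 6*g + 9) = (g - 4)*(g - 3)*(g - 3)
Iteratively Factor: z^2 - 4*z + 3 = (z - 1)*(z - 3)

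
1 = 1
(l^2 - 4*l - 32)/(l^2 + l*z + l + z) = (l^2 - 4*l - 32)/(l^2 + l*z + l + z)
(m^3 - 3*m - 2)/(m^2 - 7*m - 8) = (m^2 - m - 2)/(m - 8)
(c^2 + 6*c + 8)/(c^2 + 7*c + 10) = (c + 4)/(c + 5)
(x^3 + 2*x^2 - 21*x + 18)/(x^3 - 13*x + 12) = (x + 6)/(x + 4)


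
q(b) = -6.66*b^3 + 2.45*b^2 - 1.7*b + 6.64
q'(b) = -19.98*b^2 + 4.9*b - 1.7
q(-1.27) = 26.39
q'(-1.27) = -40.15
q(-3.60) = 355.24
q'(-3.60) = -278.28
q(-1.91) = 65.23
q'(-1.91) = -83.95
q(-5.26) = 1052.61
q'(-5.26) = -580.27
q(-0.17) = 7.03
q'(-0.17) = -3.11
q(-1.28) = 26.80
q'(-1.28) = -40.71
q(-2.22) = 95.36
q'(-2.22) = -111.05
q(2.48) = -84.09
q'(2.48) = -112.43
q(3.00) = -156.23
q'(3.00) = -166.82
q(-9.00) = 5075.53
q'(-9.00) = -1664.18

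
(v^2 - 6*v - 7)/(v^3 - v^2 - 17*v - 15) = (v - 7)/(v^2 - 2*v - 15)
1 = 1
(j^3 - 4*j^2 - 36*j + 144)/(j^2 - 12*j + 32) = (j^2 - 36)/(j - 8)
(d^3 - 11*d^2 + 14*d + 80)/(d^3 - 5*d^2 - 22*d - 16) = (d - 5)/(d + 1)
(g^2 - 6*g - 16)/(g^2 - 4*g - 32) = (g + 2)/(g + 4)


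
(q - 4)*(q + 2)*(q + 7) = q^3 + 5*q^2 - 22*q - 56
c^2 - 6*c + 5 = (c - 5)*(c - 1)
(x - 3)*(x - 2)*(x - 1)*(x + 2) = x^4 - 4*x^3 - x^2 + 16*x - 12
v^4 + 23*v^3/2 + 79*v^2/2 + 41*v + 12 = (v + 1/2)*(v + 1)*(v + 4)*(v + 6)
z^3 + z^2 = z^2*(z + 1)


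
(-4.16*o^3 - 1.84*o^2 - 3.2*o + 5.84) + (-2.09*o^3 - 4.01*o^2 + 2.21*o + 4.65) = -6.25*o^3 - 5.85*o^2 - 0.99*o + 10.49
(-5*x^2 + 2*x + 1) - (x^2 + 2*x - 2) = 3 - 6*x^2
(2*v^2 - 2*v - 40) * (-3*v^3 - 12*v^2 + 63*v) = -6*v^5 - 18*v^4 + 270*v^3 + 354*v^2 - 2520*v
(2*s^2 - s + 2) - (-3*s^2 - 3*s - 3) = 5*s^2 + 2*s + 5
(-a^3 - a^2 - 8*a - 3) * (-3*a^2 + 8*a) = 3*a^5 - 5*a^4 + 16*a^3 - 55*a^2 - 24*a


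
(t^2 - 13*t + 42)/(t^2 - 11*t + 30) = (t - 7)/(t - 5)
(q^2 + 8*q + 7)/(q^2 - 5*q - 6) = (q + 7)/(q - 6)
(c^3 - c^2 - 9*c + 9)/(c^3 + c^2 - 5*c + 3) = (c - 3)/(c - 1)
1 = 1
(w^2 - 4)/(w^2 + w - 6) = (w + 2)/(w + 3)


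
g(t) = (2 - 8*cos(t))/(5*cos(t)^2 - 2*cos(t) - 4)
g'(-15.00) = 294.48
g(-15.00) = 19.94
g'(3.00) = -1.62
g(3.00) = 3.44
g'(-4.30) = -8.06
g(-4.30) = -2.17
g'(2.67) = -12.70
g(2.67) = 5.22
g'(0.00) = 0.00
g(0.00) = 6.00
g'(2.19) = -37.29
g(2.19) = -5.75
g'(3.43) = 4.14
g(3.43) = 3.85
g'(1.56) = -2.21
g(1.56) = -0.48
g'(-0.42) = 7.58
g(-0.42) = 3.20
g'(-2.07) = 13.36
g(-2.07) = -3.07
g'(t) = (2 - 8*cos(t))*(10*sin(t)*cos(t) - 2*sin(t))/(5*cos(t)^2 - 2*cos(t) - 4)^2 + 8*sin(t)/(5*cos(t)^2 - 2*cos(t) - 4)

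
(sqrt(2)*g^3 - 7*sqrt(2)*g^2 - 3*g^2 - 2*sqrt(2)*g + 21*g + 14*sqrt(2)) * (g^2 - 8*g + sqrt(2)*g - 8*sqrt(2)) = sqrt(2)*g^5 - 15*sqrt(2)*g^4 - g^4 + 15*g^3 + 51*sqrt(2)*g^3 - 60*g^2 + 75*sqrt(2)*g^2 - 280*sqrt(2)*g + 60*g - 224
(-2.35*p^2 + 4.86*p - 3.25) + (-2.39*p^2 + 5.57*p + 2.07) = -4.74*p^2 + 10.43*p - 1.18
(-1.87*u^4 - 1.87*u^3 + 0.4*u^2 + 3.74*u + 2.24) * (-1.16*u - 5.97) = 2.1692*u^5 + 13.3331*u^4 + 10.6999*u^3 - 6.7264*u^2 - 24.9262*u - 13.3728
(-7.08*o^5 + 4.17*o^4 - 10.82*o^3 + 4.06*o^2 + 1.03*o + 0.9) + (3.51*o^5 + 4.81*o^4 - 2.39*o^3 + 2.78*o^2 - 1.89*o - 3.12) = -3.57*o^5 + 8.98*o^4 - 13.21*o^3 + 6.84*o^2 - 0.86*o - 2.22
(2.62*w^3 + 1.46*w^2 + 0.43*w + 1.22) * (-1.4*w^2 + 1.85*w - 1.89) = -3.668*w^5 + 2.803*w^4 - 2.8528*w^3 - 3.6719*w^2 + 1.4443*w - 2.3058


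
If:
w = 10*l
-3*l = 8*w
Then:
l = 0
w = 0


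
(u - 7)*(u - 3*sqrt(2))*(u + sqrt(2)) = u^3 - 7*u^2 - 2*sqrt(2)*u^2 - 6*u + 14*sqrt(2)*u + 42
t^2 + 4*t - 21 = (t - 3)*(t + 7)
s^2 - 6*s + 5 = (s - 5)*(s - 1)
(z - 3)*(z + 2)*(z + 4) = z^3 + 3*z^2 - 10*z - 24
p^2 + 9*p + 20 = (p + 4)*(p + 5)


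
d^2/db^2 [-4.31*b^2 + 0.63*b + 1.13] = -8.62000000000000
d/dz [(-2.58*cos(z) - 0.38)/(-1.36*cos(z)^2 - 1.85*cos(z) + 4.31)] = (3.5088*cos(z)^2 + 1.0336*cos(z) + 11.8228)*sin(z)/(1.8496*cos(z)^4 + 5.032*cos(z)^3 - 8.3007*cos(z)^2 - 15.947*cos(z) + 18.5761)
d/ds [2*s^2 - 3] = 4*s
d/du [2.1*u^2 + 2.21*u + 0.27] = 4.2*u + 2.21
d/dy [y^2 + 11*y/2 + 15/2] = 2*y + 11/2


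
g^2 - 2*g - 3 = (g - 3)*(g + 1)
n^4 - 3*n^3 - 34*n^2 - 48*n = n*(n - 8)*(n + 2)*(n + 3)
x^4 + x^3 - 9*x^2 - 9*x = x*(x - 3)*(x + 1)*(x + 3)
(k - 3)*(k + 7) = k^2 + 4*k - 21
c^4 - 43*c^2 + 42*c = c*(c - 6)*(c - 1)*(c + 7)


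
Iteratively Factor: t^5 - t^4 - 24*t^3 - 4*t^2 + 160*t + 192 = (t + 3)*(t^4 - 4*t^3 - 12*t^2 + 32*t + 64) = (t + 2)*(t + 3)*(t^3 - 6*t^2 + 32) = (t - 4)*(t + 2)*(t + 3)*(t^2 - 2*t - 8) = (t - 4)*(t + 2)^2*(t + 3)*(t - 4)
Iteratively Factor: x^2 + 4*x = (x + 4)*(x)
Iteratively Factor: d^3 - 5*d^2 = (d - 5)*(d^2) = d*(d - 5)*(d)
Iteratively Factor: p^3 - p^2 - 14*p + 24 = (p - 3)*(p^2 + 2*p - 8) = (p - 3)*(p - 2)*(p + 4)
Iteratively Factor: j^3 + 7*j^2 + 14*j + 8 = (j + 4)*(j^2 + 3*j + 2) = (j + 1)*(j + 4)*(j + 2)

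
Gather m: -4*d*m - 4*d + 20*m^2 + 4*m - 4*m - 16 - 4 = -4*d*m - 4*d + 20*m^2 - 20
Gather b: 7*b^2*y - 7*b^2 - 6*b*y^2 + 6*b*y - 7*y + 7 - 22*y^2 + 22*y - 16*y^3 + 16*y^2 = b^2*(7*y - 7) + b*(-6*y^2 + 6*y) - 16*y^3 - 6*y^2 + 15*y + 7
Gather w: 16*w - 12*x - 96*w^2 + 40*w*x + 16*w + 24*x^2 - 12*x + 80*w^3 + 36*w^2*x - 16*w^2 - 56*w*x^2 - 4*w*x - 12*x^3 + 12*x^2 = 80*w^3 + w^2*(36*x - 112) + w*(-56*x^2 + 36*x + 32) - 12*x^3 + 36*x^2 - 24*x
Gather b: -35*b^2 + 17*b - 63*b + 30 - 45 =-35*b^2 - 46*b - 15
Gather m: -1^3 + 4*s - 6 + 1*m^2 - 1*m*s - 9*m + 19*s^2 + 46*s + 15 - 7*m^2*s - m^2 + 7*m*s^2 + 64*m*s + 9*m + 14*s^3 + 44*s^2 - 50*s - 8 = -7*m^2*s + m*(7*s^2 + 63*s) + 14*s^3 + 63*s^2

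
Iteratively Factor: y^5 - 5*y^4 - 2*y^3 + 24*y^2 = (y + 2)*(y^4 - 7*y^3 + 12*y^2) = (y - 4)*(y + 2)*(y^3 - 3*y^2) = y*(y - 4)*(y + 2)*(y^2 - 3*y) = y*(y - 4)*(y - 3)*(y + 2)*(y)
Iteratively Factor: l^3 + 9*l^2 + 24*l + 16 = (l + 1)*(l^2 + 8*l + 16) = (l + 1)*(l + 4)*(l + 4)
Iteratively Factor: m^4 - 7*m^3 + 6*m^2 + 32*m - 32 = (m - 1)*(m^3 - 6*m^2 + 32) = (m - 4)*(m - 1)*(m^2 - 2*m - 8) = (m - 4)^2*(m - 1)*(m + 2)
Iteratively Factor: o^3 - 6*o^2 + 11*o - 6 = (o - 1)*(o^2 - 5*o + 6) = (o - 3)*(o - 1)*(o - 2)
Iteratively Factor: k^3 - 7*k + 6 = (k - 2)*(k^2 + 2*k - 3) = (k - 2)*(k - 1)*(k + 3)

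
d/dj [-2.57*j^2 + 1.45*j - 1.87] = 1.45 - 5.14*j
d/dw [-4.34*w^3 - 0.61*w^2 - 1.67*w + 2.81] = -13.02*w^2 - 1.22*w - 1.67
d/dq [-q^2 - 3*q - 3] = -2*q - 3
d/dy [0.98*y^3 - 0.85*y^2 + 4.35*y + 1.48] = 2.94*y^2 - 1.7*y + 4.35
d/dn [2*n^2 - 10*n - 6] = 4*n - 10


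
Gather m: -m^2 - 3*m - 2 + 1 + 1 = -m^2 - 3*m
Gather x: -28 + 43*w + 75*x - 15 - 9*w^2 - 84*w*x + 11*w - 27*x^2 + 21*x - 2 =-9*w^2 + 54*w - 27*x^2 + x*(96 - 84*w) - 45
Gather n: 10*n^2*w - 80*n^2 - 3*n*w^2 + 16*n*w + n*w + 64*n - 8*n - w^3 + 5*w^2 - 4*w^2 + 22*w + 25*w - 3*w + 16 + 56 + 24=n^2*(10*w - 80) + n*(-3*w^2 + 17*w + 56) - w^3 + w^2 + 44*w + 96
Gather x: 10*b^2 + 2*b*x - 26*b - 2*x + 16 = 10*b^2 - 26*b + x*(2*b - 2) + 16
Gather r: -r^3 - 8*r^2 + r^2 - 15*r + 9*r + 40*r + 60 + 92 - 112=-r^3 - 7*r^2 + 34*r + 40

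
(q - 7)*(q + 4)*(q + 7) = q^3 + 4*q^2 - 49*q - 196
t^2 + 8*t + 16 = (t + 4)^2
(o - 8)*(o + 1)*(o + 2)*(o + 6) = o^4 + o^3 - 52*o^2 - 148*o - 96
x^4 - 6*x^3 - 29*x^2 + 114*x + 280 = (x - 7)*(x - 5)*(x + 2)*(x + 4)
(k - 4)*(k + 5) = k^2 + k - 20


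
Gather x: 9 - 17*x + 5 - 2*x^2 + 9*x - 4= -2*x^2 - 8*x + 10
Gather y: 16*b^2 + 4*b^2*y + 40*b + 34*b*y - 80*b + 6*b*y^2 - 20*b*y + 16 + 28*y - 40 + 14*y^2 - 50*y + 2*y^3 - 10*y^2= 16*b^2 - 40*b + 2*y^3 + y^2*(6*b + 4) + y*(4*b^2 + 14*b - 22) - 24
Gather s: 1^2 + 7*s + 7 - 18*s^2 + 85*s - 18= -18*s^2 + 92*s - 10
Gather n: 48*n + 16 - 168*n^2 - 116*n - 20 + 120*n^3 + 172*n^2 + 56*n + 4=120*n^3 + 4*n^2 - 12*n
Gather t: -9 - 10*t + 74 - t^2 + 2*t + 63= -t^2 - 8*t + 128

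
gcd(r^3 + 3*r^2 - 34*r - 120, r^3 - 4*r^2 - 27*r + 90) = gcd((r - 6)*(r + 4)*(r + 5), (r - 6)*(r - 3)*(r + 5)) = r^2 - r - 30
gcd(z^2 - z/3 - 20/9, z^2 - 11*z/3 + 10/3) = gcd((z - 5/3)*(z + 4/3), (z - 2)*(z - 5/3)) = z - 5/3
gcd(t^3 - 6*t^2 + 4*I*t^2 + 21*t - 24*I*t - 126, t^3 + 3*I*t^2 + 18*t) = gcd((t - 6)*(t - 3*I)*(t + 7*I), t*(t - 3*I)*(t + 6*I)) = t - 3*I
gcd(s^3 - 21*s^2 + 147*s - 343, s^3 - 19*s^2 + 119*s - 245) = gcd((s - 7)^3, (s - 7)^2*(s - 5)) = s^2 - 14*s + 49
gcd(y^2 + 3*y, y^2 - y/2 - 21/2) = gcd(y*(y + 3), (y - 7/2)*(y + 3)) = y + 3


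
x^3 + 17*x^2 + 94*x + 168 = (x + 4)*(x + 6)*(x + 7)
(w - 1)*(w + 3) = w^2 + 2*w - 3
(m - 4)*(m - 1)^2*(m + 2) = m^4 - 4*m^3 - 3*m^2 + 14*m - 8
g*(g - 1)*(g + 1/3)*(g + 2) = g^4 + 4*g^3/3 - 5*g^2/3 - 2*g/3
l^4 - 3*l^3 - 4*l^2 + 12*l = l*(l - 3)*(l - 2)*(l + 2)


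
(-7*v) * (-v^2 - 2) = 7*v^3 + 14*v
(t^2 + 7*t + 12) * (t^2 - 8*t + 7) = t^4 - t^3 - 37*t^2 - 47*t + 84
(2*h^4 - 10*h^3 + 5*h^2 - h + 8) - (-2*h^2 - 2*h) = 2*h^4 - 10*h^3 + 7*h^2 + h + 8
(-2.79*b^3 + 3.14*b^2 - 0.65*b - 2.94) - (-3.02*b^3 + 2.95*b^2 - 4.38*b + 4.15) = 0.23*b^3 + 0.19*b^2 + 3.73*b - 7.09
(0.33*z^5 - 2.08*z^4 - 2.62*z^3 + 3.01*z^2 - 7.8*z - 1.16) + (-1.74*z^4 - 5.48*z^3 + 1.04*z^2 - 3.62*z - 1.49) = 0.33*z^5 - 3.82*z^4 - 8.1*z^3 + 4.05*z^2 - 11.42*z - 2.65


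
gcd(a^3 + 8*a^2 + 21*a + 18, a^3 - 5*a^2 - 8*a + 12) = a + 2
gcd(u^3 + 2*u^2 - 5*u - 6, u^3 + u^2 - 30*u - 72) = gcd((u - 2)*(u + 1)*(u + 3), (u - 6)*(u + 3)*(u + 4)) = u + 3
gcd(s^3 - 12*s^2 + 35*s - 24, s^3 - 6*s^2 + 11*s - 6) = s^2 - 4*s + 3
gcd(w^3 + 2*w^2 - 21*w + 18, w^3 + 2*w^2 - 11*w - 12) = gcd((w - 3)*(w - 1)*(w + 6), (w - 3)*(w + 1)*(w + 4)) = w - 3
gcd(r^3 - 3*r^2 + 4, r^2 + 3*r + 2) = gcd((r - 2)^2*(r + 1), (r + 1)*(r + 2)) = r + 1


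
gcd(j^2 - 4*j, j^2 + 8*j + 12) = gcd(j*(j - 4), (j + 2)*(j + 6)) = 1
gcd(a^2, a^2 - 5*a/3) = a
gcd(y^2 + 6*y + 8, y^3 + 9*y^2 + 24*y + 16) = y + 4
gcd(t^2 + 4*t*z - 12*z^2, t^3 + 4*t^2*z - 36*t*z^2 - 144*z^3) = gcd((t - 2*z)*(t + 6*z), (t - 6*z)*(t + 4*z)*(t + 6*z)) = t + 6*z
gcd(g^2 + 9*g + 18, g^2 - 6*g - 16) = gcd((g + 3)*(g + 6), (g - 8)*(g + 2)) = 1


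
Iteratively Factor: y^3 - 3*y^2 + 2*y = (y - 2)*(y^2 - y) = (y - 2)*(y - 1)*(y)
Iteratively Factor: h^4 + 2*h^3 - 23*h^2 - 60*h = (h - 5)*(h^3 + 7*h^2 + 12*h) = h*(h - 5)*(h^2 + 7*h + 12) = h*(h - 5)*(h + 4)*(h + 3)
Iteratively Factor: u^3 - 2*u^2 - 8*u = (u)*(u^2 - 2*u - 8) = u*(u + 2)*(u - 4)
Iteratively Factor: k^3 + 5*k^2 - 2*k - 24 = (k + 3)*(k^2 + 2*k - 8) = (k + 3)*(k + 4)*(k - 2)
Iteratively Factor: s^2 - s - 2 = (s + 1)*(s - 2)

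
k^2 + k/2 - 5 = (k - 2)*(k + 5/2)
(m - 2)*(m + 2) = m^2 - 4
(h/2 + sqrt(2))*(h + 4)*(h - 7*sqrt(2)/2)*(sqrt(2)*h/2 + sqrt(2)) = sqrt(2)*h^4/4 - 3*h^3/4 + 3*sqrt(2)*h^3/2 - 9*h^2/2 - 3*sqrt(2)*h^2/2 - 21*sqrt(2)*h - 6*h - 28*sqrt(2)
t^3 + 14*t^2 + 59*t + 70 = (t + 2)*(t + 5)*(t + 7)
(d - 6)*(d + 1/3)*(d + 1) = d^3 - 14*d^2/3 - 23*d/3 - 2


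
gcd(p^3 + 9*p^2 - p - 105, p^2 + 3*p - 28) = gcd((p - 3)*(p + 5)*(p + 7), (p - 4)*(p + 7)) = p + 7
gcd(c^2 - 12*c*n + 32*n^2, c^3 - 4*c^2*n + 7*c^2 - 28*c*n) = c - 4*n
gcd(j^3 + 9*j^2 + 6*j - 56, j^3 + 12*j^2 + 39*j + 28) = j^2 + 11*j + 28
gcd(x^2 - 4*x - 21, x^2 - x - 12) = x + 3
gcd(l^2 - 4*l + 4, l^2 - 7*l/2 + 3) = l - 2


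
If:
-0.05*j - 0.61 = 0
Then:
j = -12.20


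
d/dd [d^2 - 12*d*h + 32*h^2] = 2*d - 12*h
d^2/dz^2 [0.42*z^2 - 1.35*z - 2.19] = 0.840000000000000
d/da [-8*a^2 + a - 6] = 1 - 16*a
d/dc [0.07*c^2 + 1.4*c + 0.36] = 0.14*c + 1.4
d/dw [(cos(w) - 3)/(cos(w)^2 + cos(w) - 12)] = sin(w)/(cos(w) + 4)^2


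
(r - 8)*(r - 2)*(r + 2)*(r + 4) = r^4 - 4*r^3 - 36*r^2 + 16*r + 128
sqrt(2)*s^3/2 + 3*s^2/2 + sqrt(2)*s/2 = s*(s + sqrt(2))*(sqrt(2)*s/2 + 1/2)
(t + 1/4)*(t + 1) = t^2 + 5*t/4 + 1/4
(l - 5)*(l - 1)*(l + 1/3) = l^3 - 17*l^2/3 + 3*l + 5/3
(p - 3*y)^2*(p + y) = p^3 - 5*p^2*y + 3*p*y^2 + 9*y^3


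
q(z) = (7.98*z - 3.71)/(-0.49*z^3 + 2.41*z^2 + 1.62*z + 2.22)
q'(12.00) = 0.04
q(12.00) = -0.19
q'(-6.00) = -0.08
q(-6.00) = -0.28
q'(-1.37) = -2.01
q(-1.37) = -2.53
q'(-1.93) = -1.18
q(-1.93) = -1.65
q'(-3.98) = -0.22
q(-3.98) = -0.55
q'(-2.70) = -0.57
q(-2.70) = -1.01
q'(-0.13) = 4.98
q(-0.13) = -2.31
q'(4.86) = 3.67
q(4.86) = 3.26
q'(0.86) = 1.00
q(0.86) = 0.62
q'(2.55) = 0.20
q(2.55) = 1.20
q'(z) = (7.98*z - 3.71)*(1.47*z^2 - 4.82*z - 1.62)/(-0.49*z^3 + 2.41*z^2 + 1.62*z + 2.22)^2 + 7.98/(-0.49*z^3 + 2.41*z^2 + 1.62*z + 2.22) = (7.8204*z^3 - 24.6855*z^2 + 17.8822*z + 23.7258)/(0.2401*z^6 - 2.3618*z^5 + 4.2205*z^4 + 5.6328*z^3 + 13.3248*z^2 + 7.1928*z + 4.9284)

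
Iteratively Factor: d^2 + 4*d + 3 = (d + 3)*(d + 1)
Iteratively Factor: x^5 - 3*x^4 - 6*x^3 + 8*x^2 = (x - 4)*(x^4 + x^3 - 2*x^2) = (x - 4)*(x - 1)*(x^3 + 2*x^2) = x*(x - 4)*(x - 1)*(x^2 + 2*x) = x*(x - 4)*(x - 1)*(x + 2)*(x)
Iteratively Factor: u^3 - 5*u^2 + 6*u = (u)*(u^2 - 5*u + 6) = u*(u - 3)*(u - 2)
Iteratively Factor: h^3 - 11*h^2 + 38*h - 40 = (h - 4)*(h^2 - 7*h + 10) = (h - 4)*(h - 2)*(h - 5)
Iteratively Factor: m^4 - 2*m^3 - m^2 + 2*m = (m)*(m^3 - 2*m^2 - m + 2) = m*(m + 1)*(m^2 - 3*m + 2) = m*(m - 2)*(m + 1)*(m - 1)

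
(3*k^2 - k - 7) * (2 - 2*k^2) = -6*k^4 + 2*k^3 + 20*k^2 - 2*k - 14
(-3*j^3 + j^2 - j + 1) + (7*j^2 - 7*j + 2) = -3*j^3 + 8*j^2 - 8*j + 3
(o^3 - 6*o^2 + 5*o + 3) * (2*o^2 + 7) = 2*o^5 - 12*o^4 + 17*o^3 - 36*o^2 + 35*o + 21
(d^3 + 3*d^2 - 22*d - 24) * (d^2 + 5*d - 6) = d^5 + 8*d^4 - 13*d^3 - 152*d^2 + 12*d + 144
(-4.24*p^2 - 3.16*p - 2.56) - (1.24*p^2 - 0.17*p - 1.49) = -5.48*p^2 - 2.99*p - 1.07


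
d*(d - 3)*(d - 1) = d^3 - 4*d^2 + 3*d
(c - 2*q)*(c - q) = c^2 - 3*c*q + 2*q^2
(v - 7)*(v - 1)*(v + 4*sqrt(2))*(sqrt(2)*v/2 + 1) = sqrt(2)*v^4/2 - 4*sqrt(2)*v^3 + 5*v^3 - 40*v^2 + 15*sqrt(2)*v^2/2 - 32*sqrt(2)*v + 35*v + 28*sqrt(2)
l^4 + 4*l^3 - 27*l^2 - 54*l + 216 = (l - 3)^2*(l + 4)*(l + 6)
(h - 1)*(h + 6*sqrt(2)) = h^2 - h + 6*sqrt(2)*h - 6*sqrt(2)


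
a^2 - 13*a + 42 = (a - 7)*(a - 6)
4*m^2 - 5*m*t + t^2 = (-4*m + t)*(-m + t)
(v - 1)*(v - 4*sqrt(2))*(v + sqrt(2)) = v^3 - 3*sqrt(2)*v^2 - v^2 - 8*v + 3*sqrt(2)*v + 8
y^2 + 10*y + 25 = (y + 5)^2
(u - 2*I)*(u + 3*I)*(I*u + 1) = I*u^3 + 7*I*u + 6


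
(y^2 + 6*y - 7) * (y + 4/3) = y^3 + 22*y^2/3 + y - 28/3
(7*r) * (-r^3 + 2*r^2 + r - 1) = -7*r^4 + 14*r^3 + 7*r^2 - 7*r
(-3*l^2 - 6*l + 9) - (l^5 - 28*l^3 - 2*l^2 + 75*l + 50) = -l^5 + 28*l^3 - l^2 - 81*l - 41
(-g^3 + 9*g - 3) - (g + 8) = -g^3 + 8*g - 11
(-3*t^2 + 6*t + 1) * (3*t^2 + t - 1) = -9*t^4 + 15*t^3 + 12*t^2 - 5*t - 1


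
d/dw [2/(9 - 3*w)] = 2/(3*(w - 3)^2)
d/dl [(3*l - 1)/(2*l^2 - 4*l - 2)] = (-3*l^2 + 2*l - 5)/(2*(l^4 - 4*l^3 + 2*l^2 + 4*l + 1))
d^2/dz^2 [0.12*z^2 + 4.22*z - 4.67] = 0.240000000000000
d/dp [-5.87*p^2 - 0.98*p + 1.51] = -11.74*p - 0.98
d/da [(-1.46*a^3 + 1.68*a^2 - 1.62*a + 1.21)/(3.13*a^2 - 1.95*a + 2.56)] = (-4.5698*a^4 + 5.694*a^3 - 9.4182*a^2 + 1.027*a - 1.7877)/(9.7969*a^4 - 12.207*a^3 + 19.8281*a^2 - 9.984*a + 6.5536)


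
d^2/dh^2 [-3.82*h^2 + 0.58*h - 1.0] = -7.64000000000000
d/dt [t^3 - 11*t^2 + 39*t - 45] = 3*t^2 - 22*t + 39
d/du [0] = 0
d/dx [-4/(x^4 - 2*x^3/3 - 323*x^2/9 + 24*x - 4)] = 72*(18*x^3 - 9*x^2 - 323*x + 108)/(-9*x^4 + 6*x^3 + 323*x^2 - 216*x + 36)^2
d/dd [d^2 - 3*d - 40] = 2*d - 3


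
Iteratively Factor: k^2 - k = (k - 1)*(k)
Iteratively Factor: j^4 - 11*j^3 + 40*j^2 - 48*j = (j)*(j^3 - 11*j^2 + 40*j - 48) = j*(j - 3)*(j^2 - 8*j + 16) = j*(j - 4)*(j - 3)*(j - 4)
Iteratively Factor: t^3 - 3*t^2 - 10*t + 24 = (t - 4)*(t^2 + t - 6) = (t - 4)*(t + 3)*(t - 2)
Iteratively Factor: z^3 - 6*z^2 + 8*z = (z)*(z^2 - 6*z + 8) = z*(z - 2)*(z - 4)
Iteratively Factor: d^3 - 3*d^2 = (d - 3)*(d^2) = d*(d - 3)*(d)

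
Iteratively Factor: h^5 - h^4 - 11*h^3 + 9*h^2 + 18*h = (h - 2)*(h^4 + h^3 - 9*h^2 - 9*h) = (h - 3)*(h - 2)*(h^3 + 4*h^2 + 3*h) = h*(h - 3)*(h - 2)*(h^2 + 4*h + 3) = h*(h - 3)*(h - 2)*(h + 3)*(h + 1)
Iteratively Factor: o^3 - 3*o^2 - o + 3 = (o - 1)*(o^2 - 2*o - 3) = (o - 3)*(o - 1)*(o + 1)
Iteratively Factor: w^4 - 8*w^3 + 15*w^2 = (w)*(w^3 - 8*w^2 + 15*w) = w^2*(w^2 - 8*w + 15) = w^2*(w - 3)*(w - 5)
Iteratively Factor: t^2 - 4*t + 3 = (t - 1)*(t - 3)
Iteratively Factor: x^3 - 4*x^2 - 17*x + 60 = (x - 5)*(x^2 + x - 12) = (x - 5)*(x - 3)*(x + 4)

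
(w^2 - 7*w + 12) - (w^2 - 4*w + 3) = 9 - 3*w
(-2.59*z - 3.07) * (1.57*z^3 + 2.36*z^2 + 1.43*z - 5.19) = -4.0663*z^4 - 10.9323*z^3 - 10.9489*z^2 + 9.052*z + 15.9333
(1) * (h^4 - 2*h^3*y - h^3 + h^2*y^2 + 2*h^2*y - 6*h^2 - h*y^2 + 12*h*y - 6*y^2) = h^4 - 2*h^3*y - h^3 + h^2*y^2 + 2*h^2*y - 6*h^2 - h*y^2 + 12*h*y - 6*y^2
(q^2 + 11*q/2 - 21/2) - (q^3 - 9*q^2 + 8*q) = -q^3 + 10*q^2 - 5*q/2 - 21/2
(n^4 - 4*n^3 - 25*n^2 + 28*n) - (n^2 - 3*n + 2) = n^4 - 4*n^3 - 26*n^2 + 31*n - 2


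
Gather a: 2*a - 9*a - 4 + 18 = 14 - 7*a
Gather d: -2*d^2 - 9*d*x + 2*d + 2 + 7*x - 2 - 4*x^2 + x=-2*d^2 + d*(2 - 9*x) - 4*x^2 + 8*x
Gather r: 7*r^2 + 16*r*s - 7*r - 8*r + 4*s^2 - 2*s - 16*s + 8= 7*r^2 + r*(16*s - 15) + 4*s^2 - 18*s + 8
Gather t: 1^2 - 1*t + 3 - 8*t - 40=-9*t - 36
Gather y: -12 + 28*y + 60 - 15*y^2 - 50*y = -15*y^2 - 22*y + 48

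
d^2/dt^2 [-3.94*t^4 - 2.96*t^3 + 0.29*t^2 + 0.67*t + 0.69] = -47.28*t^2 - 17.76*t + 0.58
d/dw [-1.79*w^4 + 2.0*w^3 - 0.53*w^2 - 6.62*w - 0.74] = -7.16*w^3 + 6.0*w^2 - 1.06*w - 6.62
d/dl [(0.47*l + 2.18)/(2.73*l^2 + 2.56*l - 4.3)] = (1.2831*l^2 + 1.2032*l - (0.47*l + 2.18)*(5.46*l + 2.56) - 2.021)/(2.73*l^2 + 2.56*l - 4.3)^2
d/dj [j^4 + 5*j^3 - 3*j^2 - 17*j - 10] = 4*j^3 + 15*j^2 - 6*j - 17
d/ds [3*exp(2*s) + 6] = 6*exp(2*s)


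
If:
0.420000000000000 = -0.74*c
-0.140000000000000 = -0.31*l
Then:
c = -0.57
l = 0.45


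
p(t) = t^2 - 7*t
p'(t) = 2*t - 7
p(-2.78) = 27.19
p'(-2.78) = -12.56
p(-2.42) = 22.80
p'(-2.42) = -11.84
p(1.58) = -8.56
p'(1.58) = -3.84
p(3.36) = -12.23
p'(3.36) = -0.28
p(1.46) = -8.09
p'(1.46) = -4.08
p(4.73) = -10.74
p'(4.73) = 2.46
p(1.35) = -7.63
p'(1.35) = -4.30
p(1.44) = -8.01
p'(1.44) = -4.12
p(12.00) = 60.00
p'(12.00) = 17.00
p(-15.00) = 330.00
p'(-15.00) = -37.00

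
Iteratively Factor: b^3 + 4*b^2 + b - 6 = (b - 1)*(b^2 + 5*b + 6) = (b - 1)*(b + 2)*(b + 3)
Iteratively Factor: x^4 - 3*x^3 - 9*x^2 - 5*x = (x)*(x^3 - 3*x^2 - 9*x - 5) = x*(x - 5)*(x^2 + 2*x + 1) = x*(x - 5)*(x + 1)*(x + 1)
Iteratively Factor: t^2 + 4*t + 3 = (t + 1)*(t + 3)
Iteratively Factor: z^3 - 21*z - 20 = (z - 5)*(z^2 + 5*z + 4) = (z - 5)*(z + 4)*(z + 1)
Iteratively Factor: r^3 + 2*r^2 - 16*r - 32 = (r + 4)*(r^2 - 2*r - 8) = (r + 2)*(r + 4)*(r - 4)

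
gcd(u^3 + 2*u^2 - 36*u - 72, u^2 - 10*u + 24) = u - 6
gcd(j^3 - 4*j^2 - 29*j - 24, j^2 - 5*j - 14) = 1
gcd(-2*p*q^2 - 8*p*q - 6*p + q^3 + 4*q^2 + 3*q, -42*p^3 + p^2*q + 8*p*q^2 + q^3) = 2*p - q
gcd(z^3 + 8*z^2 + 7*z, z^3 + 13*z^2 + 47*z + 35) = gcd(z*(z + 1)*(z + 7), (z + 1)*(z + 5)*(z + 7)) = z^2 + 8*z + 7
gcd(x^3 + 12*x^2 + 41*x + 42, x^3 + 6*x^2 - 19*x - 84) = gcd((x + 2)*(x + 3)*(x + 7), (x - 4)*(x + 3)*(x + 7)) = x^2 + 10*x + 21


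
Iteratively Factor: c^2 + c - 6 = (c - 2)*(c + 3)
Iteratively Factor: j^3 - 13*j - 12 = (j - 4)*(j^2 + 4*j + 3) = (j - 4)*(j + 3)*(j + 1)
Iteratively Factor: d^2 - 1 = (d + 1)*(d - 1)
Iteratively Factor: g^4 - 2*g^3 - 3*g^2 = (g + 1)*(g^3 - 3*g^2) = (g - 3)*(g + 1)*(g^2) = g*(g - 3)*(g + 1)*(g)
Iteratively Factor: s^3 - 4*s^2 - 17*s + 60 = (s - 5)*(s^2 + s - 12) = (s - 5)*(s - 3)*(s + 4)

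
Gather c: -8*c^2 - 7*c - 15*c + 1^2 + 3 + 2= -8*c^2 - 22*c + 6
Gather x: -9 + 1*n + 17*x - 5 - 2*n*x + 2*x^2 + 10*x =n + 2*x^2 + x*(27 - 2*n) - 14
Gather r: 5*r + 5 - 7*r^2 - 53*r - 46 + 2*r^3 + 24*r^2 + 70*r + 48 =2*r^3 + 17*r^2 + 22*r + 7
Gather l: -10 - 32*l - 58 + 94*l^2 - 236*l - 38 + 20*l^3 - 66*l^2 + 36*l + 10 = 20*l^3 + 28*l^2 - 232*l - 96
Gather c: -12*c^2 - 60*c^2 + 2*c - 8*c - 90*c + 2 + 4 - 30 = -72*c^2 - 96*c - 24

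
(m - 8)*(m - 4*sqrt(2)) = m^2 - 8*m - 4*sqrt(2)*m + 32*sqrt(2)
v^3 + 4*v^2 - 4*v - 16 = (v - 2)*(v + 2)*(v + 4)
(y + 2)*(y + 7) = y^2 + 9*y + 14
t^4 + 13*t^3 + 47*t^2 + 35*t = t*(t + 1)*(t + 5)*(t + 7)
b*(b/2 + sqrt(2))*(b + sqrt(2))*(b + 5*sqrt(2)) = b^4/2 + 4*sqrt(2)*b^3 + 17*b^2 + 10*sqrt(2)*b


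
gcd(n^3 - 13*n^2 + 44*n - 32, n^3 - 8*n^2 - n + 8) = n^2 - 9*n + 8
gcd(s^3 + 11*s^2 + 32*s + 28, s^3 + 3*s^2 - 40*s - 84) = s^2 + 9*s + 14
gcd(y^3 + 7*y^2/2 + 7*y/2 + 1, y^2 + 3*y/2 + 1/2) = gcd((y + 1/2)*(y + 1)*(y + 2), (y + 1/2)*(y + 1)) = y^2 + 3*y/2 + 1/2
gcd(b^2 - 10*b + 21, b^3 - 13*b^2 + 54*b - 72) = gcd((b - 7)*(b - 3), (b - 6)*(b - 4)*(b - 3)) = b - 3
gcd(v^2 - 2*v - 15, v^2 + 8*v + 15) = v + 3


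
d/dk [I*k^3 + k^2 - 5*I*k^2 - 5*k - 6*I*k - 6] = 3*I*k^2 + k*(2 - 10*I) - 5 - 6*I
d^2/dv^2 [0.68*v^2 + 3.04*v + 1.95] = 1.36000000000000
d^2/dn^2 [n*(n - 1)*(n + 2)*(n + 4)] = 12*n^2 + 30*n + 4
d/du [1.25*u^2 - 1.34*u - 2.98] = 2.5*u - 1.34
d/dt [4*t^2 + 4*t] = 8*t + 4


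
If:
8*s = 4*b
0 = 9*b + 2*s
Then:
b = 0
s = 0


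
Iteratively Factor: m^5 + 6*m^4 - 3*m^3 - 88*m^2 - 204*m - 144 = (m + 2)*(m^4 + 4*m^3 - 11*m^2 - 66*m - 72) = (m - 4)*(m + 2)*(m^3 + 8*m^2 + 21*m + 18) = (m - 4)*(m + 2)^2*(m^2 + 6*m + 9) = (m - 4)*(m + 2)^2*(m + 3)*(m + 3)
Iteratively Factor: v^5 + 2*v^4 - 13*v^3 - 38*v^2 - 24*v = (v)*(v^4 + 2*v^3 - 13*v^2 - 38*v - 24) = v*(v + 3)*(v^3 - v^2 - 10*v - 8) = v*(v - 4)*(v + 3)*(v^2 + 3*v + 2) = v*(v - 4)*(v + 2)*(v + 3)*(v + 1)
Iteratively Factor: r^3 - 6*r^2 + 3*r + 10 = (r - 5)*(r^2 - r - 2) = (r - 5)*(r - 2)*(r + 1)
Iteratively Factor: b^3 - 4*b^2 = (b - 4)*(b^2) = b*(b - 4)*(b)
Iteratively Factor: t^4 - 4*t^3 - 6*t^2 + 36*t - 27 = (t - 3)*(t^3 - t^2 - 9*t + 9) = (t - 3)*(t - 1)*(t^2 - 9) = (t - 3)*(t - 1)*(t + 3)*(t - 3)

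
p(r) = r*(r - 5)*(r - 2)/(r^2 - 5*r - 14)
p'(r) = r*(5 - 2*r)*(r - 5)*(r - 2)/(r^2 - 5*r - 14)^2 + r*(r - 5)/(r^2 - 5*r - 14) + r*(r - 2)/(r^2 - 5*r - 14) + (r - 5)*(r - 2)/(r^2 - 5*r - 14) = (r^4 - 10*r^3 - 17*r^2 + 196*r - 140)/(r^4 - 10*r^3 - 3*r^2 + 140*r + 196)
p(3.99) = 0.44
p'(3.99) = -0.03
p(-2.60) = -15.78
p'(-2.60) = -16.37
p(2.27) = 0.08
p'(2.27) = 0.31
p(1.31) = -0.18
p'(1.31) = 0.19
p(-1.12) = 2.99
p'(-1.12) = -7.15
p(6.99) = -772.10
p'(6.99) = -77776.85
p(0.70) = -0.23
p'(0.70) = -0.05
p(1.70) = -0.09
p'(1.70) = 0.27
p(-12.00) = -15.03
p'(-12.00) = 0.92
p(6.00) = -3.00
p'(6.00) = -6.88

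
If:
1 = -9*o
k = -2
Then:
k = -2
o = -1/9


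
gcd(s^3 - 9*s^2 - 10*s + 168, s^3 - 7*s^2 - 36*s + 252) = s^2 - 13*s + 42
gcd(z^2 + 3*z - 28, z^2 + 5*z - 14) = z + 7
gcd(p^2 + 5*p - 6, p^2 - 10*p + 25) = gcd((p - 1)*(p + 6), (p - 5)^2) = 1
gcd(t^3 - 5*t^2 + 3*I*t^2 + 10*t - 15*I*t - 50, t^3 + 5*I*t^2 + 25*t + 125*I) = t + 5*I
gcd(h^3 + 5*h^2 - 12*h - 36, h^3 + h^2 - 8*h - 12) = h^2 - h - 6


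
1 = 1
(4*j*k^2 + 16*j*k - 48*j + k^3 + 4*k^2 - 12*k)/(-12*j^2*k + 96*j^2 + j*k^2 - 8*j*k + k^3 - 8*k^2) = (-k^2 - 4*k + 12)/(3*j*k - 24*j - k^2 + 8*k)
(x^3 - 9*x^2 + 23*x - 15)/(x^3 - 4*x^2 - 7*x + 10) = (x - 3)/(x + 2)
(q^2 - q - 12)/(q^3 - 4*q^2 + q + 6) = (q^2 - q - 12)/(q^3 - 4*q^2 + q + 6)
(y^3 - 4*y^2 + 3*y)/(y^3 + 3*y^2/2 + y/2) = 2*(y^2 - 4*y + 3)/(2*y^2 + 3*y + 1)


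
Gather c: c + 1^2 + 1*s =c + s + 1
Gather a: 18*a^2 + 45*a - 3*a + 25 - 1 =18*a^2 + 42*a + 24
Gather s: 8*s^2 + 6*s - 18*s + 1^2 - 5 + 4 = 8*s^2 - 12*s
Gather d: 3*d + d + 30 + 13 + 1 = 4*d + 44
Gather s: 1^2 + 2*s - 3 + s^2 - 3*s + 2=s^2 - s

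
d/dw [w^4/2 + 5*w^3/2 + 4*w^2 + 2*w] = 2*w^3 + 15*w^2/2 + 8*w + 2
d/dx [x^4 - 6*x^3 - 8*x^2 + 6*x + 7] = 4*x^3 - 18*x^2 - 16*x + 6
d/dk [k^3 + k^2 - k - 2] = 3*k^2 + 2*k - 1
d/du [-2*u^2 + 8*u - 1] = 8 - 4*u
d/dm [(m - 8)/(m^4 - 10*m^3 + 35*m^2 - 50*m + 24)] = (m^4 - 10*m^3 + 35*m^2 - 50*m - 2*(m - 8)*(2*m^3 - 15*m^2 + 35*m - 25) + 24)/(m^4 - 10*m^3 + 35*m^2 - 50*m + 24)^2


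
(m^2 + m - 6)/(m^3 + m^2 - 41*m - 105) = (m - 2)/(m^2 - 2*m - 35)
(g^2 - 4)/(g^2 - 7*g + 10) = (g + 2)/(g - 5)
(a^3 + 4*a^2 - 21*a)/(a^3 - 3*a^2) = (a + 7)/a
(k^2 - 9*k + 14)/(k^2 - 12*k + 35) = (k - 2)/(k - 5)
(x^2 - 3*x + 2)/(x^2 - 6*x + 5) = (x - 2)/(x - 5)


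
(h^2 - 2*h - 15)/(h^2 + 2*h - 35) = (h + 3)/(h + 7)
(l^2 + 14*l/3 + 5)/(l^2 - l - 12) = (l + 5/3)/(l - 4)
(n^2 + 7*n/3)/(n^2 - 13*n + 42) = n*(3*n + 7)/(3*(n^2 - 13*n + 42))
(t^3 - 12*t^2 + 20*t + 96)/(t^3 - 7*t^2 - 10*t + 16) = (t - 6)/(t - 1)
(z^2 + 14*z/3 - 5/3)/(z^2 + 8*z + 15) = (z - 1/3)/(z + 3)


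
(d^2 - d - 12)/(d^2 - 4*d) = (d + 3)/d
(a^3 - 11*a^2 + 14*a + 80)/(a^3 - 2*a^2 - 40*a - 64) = (a - 5)/(a + 4)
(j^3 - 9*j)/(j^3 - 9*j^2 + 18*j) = (j + 3)/(j - 6)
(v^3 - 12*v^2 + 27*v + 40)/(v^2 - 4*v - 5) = v - 8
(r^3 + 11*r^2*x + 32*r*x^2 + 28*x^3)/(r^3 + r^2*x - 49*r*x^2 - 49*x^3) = (-r^2 - 4*r*x - 4*x^2)/(-r^2 + 6*r*x + 7*x^2)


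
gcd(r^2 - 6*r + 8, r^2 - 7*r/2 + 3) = r - 2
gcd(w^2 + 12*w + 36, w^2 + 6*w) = w + 6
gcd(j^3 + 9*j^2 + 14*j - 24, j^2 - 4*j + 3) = j - 1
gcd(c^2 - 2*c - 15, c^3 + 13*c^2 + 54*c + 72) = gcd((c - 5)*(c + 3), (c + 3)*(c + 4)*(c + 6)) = c + 3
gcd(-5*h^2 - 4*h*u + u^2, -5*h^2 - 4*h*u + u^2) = -5*h^2 - 4*h*u + u^2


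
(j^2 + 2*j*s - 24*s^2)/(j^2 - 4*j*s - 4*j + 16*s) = (j + 6*s)/(j - 4)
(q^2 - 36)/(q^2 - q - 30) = (q + 6)/(q + 5)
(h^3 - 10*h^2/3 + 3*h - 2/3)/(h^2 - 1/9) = 3*(h^2 - 3*h + 2)/(3*h + 1)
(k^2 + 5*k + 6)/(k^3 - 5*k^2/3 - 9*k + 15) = 3*(k + 2)/(3*k^2 - 14*k + 15)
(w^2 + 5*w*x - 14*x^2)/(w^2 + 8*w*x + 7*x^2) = (w - 2*x)/(w + x)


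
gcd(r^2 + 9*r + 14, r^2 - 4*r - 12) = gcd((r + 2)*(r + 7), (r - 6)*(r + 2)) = r + 2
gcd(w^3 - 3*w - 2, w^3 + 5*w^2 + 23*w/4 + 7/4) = w + 1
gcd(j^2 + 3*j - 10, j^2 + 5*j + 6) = 1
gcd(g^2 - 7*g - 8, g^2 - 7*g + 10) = 1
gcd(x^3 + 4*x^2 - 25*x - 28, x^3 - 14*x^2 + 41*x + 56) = x + 1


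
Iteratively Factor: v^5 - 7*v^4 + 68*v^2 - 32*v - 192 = (v - 4)*(v^4 - 3*v^3 - 12*v^2 + 20*v + 48) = (v - 4)*(v + 2)*(v^3 - 5*v^2 - 2*v + 24) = (v - 4)^2*(v + 2)*(v^2 - v - 6) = (v - 4)^2*(v + 2)^2*(v - 3)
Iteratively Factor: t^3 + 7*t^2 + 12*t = (t)*(t^2 + 7*t + 12) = t*(t + 3)*(t + 4)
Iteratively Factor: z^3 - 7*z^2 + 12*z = (z - 3)*(z^2 - 4*z) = (z - 4)*(z - 3)*(z)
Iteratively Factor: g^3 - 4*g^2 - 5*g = (g - 5)*(g^2 + g) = (g - 5)*(g + 1)*(g)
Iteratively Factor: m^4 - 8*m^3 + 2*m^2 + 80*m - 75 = (m - 5)*(m^3 - 3*m^2 - 13*m + 15) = (m - 5)*(m - 1)*(m^2 - 2*m - 15) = (m - 5)^2*(m - 1)*(m + 3)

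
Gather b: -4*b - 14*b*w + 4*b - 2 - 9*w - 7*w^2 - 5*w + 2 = -14*b*w - 7*w^2 - 14*w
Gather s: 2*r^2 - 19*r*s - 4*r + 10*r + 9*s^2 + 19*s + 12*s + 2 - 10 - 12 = 2*r^2 + 6*r + 9*s^2 + s*(31 - 19*r) - 20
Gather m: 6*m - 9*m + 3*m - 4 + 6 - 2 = 0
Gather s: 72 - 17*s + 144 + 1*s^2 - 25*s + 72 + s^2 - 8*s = 2*s^2 - 50*s + 288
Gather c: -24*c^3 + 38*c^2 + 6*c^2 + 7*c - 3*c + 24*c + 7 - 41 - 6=-24*c^3 + 44*c^2 + 28*c - 40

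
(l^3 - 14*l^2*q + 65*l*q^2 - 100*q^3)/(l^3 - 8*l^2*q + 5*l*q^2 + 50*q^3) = (l - 4*q)/(l + 2*q)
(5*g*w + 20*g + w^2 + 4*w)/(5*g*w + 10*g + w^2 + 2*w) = (w + 4)/(w + 2)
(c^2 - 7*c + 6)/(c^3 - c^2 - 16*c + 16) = (c - 6)/(c^2 - 16)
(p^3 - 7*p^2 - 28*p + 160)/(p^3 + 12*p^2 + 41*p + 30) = (p^2 - 12*p + 32)/(p^2 + 7*p + 6)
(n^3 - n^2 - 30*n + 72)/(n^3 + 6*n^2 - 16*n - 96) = (n - 3)/(n + 4)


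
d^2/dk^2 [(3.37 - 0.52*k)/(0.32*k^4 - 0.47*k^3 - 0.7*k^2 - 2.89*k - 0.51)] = (-0.638976*k^7 + 8.153088*k^6 - 15.195768*k^5 - 8.5665*k^4 + 4.479128*k^3 + 45.468162*k^2 + 37.172166*k + 55.41983)/(0.032768*k^12 - 0.144384*k^11 - 0.00297599999999998*k^10 - 0.359951*k^9 + 2.457774*k^8 + 1.738281*k^7 + 2.317619*k^6 - 14.201613*k^5 - 22.195812*k^4 - 30.69469*k^3 - 13.324923*k^2 - 2.255067*k - 0.132651)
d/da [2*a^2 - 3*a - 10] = 4*a - 3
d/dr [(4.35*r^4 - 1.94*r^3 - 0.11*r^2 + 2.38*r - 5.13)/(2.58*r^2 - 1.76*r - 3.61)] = (22.446*r^5 - 27.9732*r^4 - 55.9852*r^3 + 15.0634*r^2 + 27.265*r - 17.6206)/(6.6564*r^4 - 9.0816*r^3 - 15.53*r^2 + 12.7072*r + 13.0321)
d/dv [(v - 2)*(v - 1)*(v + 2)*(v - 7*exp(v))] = -7*v^3*exp(v) + 4*v^3 - 14*v^2*exp(v) - 3*v^2 + 42*v*exp(v) - 8*v + 4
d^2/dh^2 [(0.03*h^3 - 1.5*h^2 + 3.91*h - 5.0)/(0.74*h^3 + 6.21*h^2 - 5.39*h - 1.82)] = (-5.55111512312578e-17*h^7 - 1.918524*h^6 + 13.564644*h^5 + 39.539532*h^4 - 161.147128*h^3 - 1074.02718*h^2 + 1229.498844*h - 490.192836)/(0.405224*h^9 + 10.201788*h^8 + 76.75761*h^7 + 87.877929*h^6 - 609.267603*h^5 + 374.236149*h^4 + 216.275857*h^3 - 96.914454*h^2 - 53.561508*h - 6.028568)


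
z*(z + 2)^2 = z^3 + 4*z^2 + 4*z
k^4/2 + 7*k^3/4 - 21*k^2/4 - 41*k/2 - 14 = (k/2 + 1/2)*(k - 7/2)*(k + 2)*(k + 4)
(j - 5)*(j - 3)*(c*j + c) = c*j^3 - 7*c*j^2 + 7*c*j + 15*c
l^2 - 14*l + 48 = (l - 8)*(l - 6)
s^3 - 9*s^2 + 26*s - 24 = (s - 4)*(s - 3)*(s - 2)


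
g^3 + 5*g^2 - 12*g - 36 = (g - 3)*(g + 2)*(g + 6)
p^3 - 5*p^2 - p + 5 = (p - 5)*(p - 1)*(p + 1)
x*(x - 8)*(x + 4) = x^3 - 4*x^2 - 32*x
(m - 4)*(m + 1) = m^2 - 3*m - 4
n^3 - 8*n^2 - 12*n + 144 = (n - 6)^2*(n + 4)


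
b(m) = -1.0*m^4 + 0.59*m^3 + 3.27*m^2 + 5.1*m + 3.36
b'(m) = -4.0*m^3 + 1.77*m^2 + 6.54*m + 5.1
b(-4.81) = -546.45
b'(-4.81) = 459.73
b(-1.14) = -0.77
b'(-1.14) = 5.87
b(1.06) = 11.88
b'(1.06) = 9.26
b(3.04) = -19.75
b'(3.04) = -71.04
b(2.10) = 14.51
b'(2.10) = -10.40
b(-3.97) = -250.67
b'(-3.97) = 257.32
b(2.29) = 11.77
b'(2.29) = -18.68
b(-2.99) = -78.35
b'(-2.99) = 108.29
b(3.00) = -16.98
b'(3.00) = -67.35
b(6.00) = -1016.88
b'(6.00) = -755.94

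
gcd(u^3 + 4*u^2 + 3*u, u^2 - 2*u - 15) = u + 3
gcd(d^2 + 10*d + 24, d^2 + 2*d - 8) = d + 4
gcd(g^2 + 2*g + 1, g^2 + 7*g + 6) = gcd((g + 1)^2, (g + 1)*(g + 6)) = g + 1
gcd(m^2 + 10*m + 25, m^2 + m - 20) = m + 5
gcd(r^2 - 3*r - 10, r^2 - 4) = r + 2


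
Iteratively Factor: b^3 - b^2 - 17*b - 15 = (b - 5)*(b^2 + 4*b + 3) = (b - 5)*(b + 3)*(b + 1)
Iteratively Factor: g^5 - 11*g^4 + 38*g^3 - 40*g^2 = (g - 2)*(g^4 - 9*g^3 + 20*g^2) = g*(g - 2)*(g^3 - 9*g^2 + 20*g) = g*(g - 4)*(g - 2)*(g^2 - 5*g) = g*(g - 5)*(g - 4)*(g - 2)*(g)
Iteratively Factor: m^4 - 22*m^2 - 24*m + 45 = (m - 1)*(m^3 + m^2 - 21*m - 45) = (m - 5)*(m - 1)*(m^2 + 6*m + 9) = (m - 5)*(m - 1)*(m + 3)*(m + 3)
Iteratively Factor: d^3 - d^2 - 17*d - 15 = (d + 3)*(d^2 - 4*d - 5) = (d + 1)*(d + 3)*(d - 5)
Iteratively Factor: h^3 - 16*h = (h - 4)*(h^2 + 4*h) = (h - 4)*(h + 4)*(h)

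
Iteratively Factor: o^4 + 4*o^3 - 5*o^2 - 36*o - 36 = (o + 2)*(o^3 + 2*o^2 - 9*o - 18) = (o + 2)*(o + 3)*(o^2 - o - 6) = (o - 3)*(o + 2)*(o + 3)*(o + 2)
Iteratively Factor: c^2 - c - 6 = (c - 3)*(c + 2)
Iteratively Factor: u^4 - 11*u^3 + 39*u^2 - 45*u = (u - 3)*(u^3 - 8*u^2 + 15*u) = (u - 5)*(u - 3)*(u^2 - 3*u) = u*(u - 5)*(u - 3)*(u - 3)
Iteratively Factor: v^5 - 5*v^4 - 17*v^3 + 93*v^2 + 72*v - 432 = (v + 3)*(v^4 - 8*v^3 + 7*v^2 + 72*v - 144) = (v - 4)*(v + 3)*(v^3 - 4*v^2 - 9*v + 36) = (v - 4)*(v - 3)*(v + 3)*(v^2 - v - 12) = (v - 4)*(v - 3)*(v + 3)^2*(v - 4)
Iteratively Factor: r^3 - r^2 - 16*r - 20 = (r + 2)*(r^2 - 3*r - 10) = (r - 5)*(r + 2)*(r + 2)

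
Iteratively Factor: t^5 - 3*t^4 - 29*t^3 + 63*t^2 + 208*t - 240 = (t + 4)*(t^4 - 7*t^3 - t^2 + 67*t - 60) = (t - 4)*(t + 4)*(t^3 - 3*t^2 - 13*t + 15) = (t - 4)*(t + 3)*(t + 4)*(t^2 - 6*t + 5) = (t - 5)*(t - 4)*(t + 3)*(t + 4)*(t - 1)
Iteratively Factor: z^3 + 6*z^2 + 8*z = (z + 2)*(z^2 + 4*z) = z*(z + 2)*(z + 4)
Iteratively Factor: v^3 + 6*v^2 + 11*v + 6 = (v + 1)*(v^2 + 5*v + 6) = (v + 1)*(v + 3)*(v + 2)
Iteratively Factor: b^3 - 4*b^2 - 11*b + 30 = (b + 3)*(b^2 - 7*b + 10) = (b - 5)*(b + 3)*(b - 2)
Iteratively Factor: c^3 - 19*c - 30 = (c + 2)*(c^2 - 2*c - 15) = (c + 2)*(c + 3)*(c - 5)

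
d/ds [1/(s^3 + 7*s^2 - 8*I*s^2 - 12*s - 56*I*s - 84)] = (-3*s^2 - 14*s + 16*I*s + 12 + 56*I)/(-s^3 - 7*s^2 + 8*I*s^2 + 12*s + 56*I*s + 84)^2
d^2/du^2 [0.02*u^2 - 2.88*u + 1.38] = 0.0400000000000000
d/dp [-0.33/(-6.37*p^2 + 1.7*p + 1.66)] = (0.561 - 4.2042*p)/(-6.37*p^2 + 1.7*p + 1.66)^2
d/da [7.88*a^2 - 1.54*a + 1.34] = 15.76*a - 1.54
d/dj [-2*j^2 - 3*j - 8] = -4*j - 3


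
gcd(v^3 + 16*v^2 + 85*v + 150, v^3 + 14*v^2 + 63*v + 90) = v^2 + 11*v + 30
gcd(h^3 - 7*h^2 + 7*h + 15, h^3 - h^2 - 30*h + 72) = h - 3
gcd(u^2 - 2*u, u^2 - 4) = u - 2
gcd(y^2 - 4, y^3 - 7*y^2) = 1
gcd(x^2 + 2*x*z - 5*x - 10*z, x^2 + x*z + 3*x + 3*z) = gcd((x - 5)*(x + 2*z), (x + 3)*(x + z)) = 1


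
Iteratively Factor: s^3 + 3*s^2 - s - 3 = (s + 3)*(s^2 - 1) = (s + 1)*(s + 3)*(s - 1)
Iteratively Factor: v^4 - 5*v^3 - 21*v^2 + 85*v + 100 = (v - 5)*(v^3 - 21*v - 20) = (v - 5)*(v + 4)*(v^2 - 4*v - 5) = (v - 5)*(v + 1)*(v + 4)*(v - 5)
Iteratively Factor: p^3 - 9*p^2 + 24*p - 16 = (p - 4)*(p^2 - 5*p + 4) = (p - 4)*(p - 1)*(p - 4)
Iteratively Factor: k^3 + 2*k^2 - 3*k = (k - 1)*(k^2 + 3*k) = k*(k - 1)*(k + 3)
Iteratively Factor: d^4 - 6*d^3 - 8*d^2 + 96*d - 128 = (d + 4)*(d^3 - 10*d^2 + 32*d - 32) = (d - 4)*(d + 4)*(d^2 - 6*d + 8) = (d - 4)*(d - 2)*(d + 4)*(d - 4)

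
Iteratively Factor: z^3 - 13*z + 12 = (z + 4)*(z^2 - 4*z + 3) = (z - 3)*(z + 4)*(z - 1)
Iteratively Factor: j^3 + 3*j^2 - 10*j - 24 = (j + 2)*(j^2 + j - 12) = (j - 3)*(j + 2)*(j + 4)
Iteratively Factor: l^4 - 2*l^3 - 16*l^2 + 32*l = (l + 4)*(l^3 - 6*l^2 + 8*l) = (l - 2)*(l + 4)*(l^2 - 4*l) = l*(l - 2)*(l + 4)*(l - 4)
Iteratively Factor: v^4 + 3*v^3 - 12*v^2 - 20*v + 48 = (v - 2)*(v^3 + 5*v^2 - 2*v - 24) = (v - 2)*(v + 4)*(v^2 + v - 6) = (v - 2)*(v + 3)*(v + 4)*(v - 2)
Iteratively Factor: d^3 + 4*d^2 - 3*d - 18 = (d + 3)*(d^2 + d - 6) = (d + 3)^2*(d - 2)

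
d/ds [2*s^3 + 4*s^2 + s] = 6*s^2 + 8*s + 1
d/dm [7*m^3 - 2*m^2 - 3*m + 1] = 21*m^2 - 4*m - 3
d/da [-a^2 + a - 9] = 1 - 2*a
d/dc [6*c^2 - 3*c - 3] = 12*c - 3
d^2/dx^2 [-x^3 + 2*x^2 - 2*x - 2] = 4 - 6*x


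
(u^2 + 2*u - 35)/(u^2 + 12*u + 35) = (u - 5)/(u + 5)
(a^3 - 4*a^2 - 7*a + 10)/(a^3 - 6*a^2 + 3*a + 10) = (a^2 + a - 2)/(a^2 - a - 2)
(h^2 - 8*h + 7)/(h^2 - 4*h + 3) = (h - 7)/(h - 3)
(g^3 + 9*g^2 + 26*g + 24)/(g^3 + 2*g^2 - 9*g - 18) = (g + 4)/(g - 3)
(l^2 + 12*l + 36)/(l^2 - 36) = (l + 6)/(l - 6)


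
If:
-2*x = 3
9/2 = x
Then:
No Solution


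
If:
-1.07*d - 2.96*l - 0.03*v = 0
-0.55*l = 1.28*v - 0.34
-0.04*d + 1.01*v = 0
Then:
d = -2.29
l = 0.83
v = -0.09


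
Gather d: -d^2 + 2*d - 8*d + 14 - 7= -d^2 - 6*d + 7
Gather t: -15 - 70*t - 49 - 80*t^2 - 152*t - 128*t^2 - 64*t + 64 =-208*t^2 - 286*t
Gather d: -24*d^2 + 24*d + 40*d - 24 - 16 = -24*d^2 + 64*d - 40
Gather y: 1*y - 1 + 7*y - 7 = 8*y - 8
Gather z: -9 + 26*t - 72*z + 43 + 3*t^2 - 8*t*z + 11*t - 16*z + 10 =3*t^2 + 37*t + z*(-8*t - 88) + 44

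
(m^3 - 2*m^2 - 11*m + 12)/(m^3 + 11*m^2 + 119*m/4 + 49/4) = 4*(m^3 - 2*m^2 - 11*m + 12)/(4*m^3 + 44*m^2 + 119*m + 49)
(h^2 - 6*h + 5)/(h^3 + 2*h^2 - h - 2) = (h - 5)/(h^2 + 3*h + 2)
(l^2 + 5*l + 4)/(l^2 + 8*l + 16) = (l + 1)/(l + 4)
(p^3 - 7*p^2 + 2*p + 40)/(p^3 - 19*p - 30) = (p - 4)/(p + 3)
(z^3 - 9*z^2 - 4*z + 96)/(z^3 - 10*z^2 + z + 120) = (z - 4)/(z - 5)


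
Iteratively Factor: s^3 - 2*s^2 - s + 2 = (s - 1)*(s^2 - s - 2) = (s - 2)*(s - 1)*(s + 1)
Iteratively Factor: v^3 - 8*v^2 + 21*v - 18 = (v - 3)*(v^2 - 5*v + 6) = (v - 3)*(v - 2)*(v - 3)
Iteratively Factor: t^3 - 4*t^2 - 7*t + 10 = (t - 5)*(t^2 + t - 2) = (t - 5)*(t + 2)*(t - 1)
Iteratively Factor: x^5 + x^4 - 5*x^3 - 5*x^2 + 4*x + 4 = (x + 1)*(x^4 - 5*x^2 + 4) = (x - 1)*(x + 1)*(x^3 + x^2 - 4*x - 4) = (x - 1)*(x + 1)^2*(x^2 - 4) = (x - 1)*(x + 1)^2*(x + 2)*(x - 2)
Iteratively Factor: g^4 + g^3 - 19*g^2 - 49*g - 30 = (g + 1)*(g^3 - 19*g - 30) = (g + 1)*(g + 2)*(g^2 - 2*g - 15) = (g - 5)*(g + 1)*(g + 2)*(g + 3)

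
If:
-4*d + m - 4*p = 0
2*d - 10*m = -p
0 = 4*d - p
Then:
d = 0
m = 0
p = 0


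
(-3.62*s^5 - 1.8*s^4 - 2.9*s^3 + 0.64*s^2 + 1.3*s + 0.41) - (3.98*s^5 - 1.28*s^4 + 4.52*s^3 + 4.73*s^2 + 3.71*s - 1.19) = -7.6*s^5 - 0.52*s^4 - 7.42*s^3 - 4.09*s^2 - 2.41*s + 1.6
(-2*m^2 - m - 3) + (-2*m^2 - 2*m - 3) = -4*m^2 - 3*m - 6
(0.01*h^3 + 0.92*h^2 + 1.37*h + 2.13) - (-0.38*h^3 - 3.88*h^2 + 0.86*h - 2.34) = 0.39*h^3 + 4.8*h^2 + 0.51*h + 4.47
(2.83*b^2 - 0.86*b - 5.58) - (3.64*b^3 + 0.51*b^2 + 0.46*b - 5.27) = -3.64*b^3 + 2.32*b^2 - 1.32*b - 0.31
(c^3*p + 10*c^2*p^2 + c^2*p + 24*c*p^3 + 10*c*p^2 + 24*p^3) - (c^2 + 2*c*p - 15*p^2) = c^3*p + 10*c^2*p^2 + c^2*p - c^2 + 24*c*p^3 + 10*c*p^2 - 2*c*p + 24*p^3 + 15*p^2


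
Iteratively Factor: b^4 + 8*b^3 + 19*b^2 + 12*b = (b)*(b^3 + 8*b^2 + 19*b + 12) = b*(b + 3)*(b^2 + 5*b + 4) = b*(b + 1)*(b + 3)*(b + 4)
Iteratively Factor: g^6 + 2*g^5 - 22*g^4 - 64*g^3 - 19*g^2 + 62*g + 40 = (g + 4)*(g^5 - 2*g^4 - 14*g^3 - 8*g^2 + 13*g + 10) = (g - 1)*(g + 4)*(g^4 - g^3 - 15*g^2 - 23*g - 10) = (g - 5)*(g - 1)*(g + 4)*(g^3 + 4*g^2 + 5*g + 2) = (g - 5)*(g - 1)*(g + 2)*(g + 4)*(g^2 + 2*g + 1) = (g - 5)*(g - 1)*(g + 1)*(g + 2)*(g + 4)*(g + 1)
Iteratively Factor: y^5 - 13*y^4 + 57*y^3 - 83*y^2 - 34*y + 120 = (y - 3)*(y^4 - 10*y^3 + 27*y^2 - 2*y - 40) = (y - 4)*(y - 3)*(y^3 - 6*y^2 + 3*y + 10) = (y - 4)*(y - 3)*(y + 1)*(y^2 - 7*y + 10) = (y - 5)*(y - 4)*(y - 3)*(y + 1)*(y - 2)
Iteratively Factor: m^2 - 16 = (m - 4)*(m + 4)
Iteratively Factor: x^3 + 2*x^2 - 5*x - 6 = (x + 1)*(x^2 + x - 6) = (x + 1)*(x + 3)*(x - 2)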